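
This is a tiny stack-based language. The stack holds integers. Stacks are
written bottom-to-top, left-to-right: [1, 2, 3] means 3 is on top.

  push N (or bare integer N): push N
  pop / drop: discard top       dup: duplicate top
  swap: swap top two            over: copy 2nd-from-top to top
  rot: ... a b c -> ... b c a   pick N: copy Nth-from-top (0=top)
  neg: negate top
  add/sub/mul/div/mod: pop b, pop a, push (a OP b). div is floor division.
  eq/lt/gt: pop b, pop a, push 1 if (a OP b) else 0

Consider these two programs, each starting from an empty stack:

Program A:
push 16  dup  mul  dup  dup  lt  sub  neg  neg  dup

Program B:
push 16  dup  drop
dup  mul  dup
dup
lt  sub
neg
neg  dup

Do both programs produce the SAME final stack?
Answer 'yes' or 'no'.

Program A trace:
  After 'push 16': [16]
  After 'dup': [16, 16]
  After 'mul': [256]
  After 'dup': [256, 256]
  After 'dup': [256, 256, 256]
  After 'lt': [256, 0]
  After 'sub': [256]
  After 'neg': [-256]
  After 'neg': [256]
  After 'dup': [256, 256]
Program A final stack: [256, 256]

Program B trace:
  After 'push 16': [16]
  After 'dup': [16, 16]
  After 'drop': [16]
  After 'dup': [16, 16]
  After 'mul': [256]
  After 'dup': [256, 256]
  After 'dup': [256, 256, 256]
  After 'lt': [256, 0]
  After 'sub': [256]
  After 'neg': [-256]
  After 'neg': [256]
  After 'dup': [256, 256]
Program B final stack: [256, 256]
Same: yes

Answer: yes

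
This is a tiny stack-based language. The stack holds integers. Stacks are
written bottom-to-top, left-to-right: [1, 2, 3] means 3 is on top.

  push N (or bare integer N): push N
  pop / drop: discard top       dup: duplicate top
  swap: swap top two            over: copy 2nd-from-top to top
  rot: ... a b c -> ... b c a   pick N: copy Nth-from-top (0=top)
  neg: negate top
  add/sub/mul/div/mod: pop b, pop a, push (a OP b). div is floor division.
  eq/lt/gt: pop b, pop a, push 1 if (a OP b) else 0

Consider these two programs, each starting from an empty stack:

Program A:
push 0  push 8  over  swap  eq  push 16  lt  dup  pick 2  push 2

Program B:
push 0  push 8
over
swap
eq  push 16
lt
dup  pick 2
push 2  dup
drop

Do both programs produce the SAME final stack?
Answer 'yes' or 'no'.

Program A trace:
  After 'push 0': [0]
  After 'push 8': [0, 8]
  After 'over': [0, 8, 0]
  After 'swap': [0, 0, 8]
  After 'eq': [0, 0]
  After 'push 16': [0, 0, 16]
  After 'lt': [0, 1]
  After 'dup': [0, 1, 1]
  After 'pick 2': [0, 1, 1, 0]
  After 'push 2': [0, 1, 1, 0, 2]
Program A final stack: [0, 1, 1, 0, 2]

Program B trace:
  After 'push 0': [0]
  After 'push 8': [0, 8]
  After 'over': [0, 8, 0]
  After 'swap': [0, 0, 8]
  After 'eq': [0, 0]
  After 'push 16': [0, 0, 16]
  After 'lt': [0, 1]
  After 'dup': [0, 1, 1]
  After 'pick 2': [0, 1, 1, 0]
  After 'push 2': [0, 1, 1, 0, 2]
  After 'dup': [0, 1, 1, 0, 2, 2]
  After 'drop': [0, 1, 1, 0, 2]
Program B final stack: [0, 1, 1, 0, 2]
Same: yes

Answer: yes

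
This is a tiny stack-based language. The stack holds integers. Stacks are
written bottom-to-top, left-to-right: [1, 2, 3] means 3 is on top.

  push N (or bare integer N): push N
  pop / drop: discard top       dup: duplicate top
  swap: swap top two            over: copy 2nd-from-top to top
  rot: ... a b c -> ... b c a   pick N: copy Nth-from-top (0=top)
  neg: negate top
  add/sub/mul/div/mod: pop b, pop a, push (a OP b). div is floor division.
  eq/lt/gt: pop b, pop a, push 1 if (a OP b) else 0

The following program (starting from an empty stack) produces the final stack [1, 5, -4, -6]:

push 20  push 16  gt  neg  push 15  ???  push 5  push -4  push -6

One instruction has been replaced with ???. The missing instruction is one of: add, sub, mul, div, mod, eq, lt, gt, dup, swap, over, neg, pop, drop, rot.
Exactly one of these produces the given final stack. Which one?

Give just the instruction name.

Stack before ???: [-1, 15]
Stack after ???:  [1]
The instruction that transforms [-1, 15] -> [1] is: lt

Answer: lt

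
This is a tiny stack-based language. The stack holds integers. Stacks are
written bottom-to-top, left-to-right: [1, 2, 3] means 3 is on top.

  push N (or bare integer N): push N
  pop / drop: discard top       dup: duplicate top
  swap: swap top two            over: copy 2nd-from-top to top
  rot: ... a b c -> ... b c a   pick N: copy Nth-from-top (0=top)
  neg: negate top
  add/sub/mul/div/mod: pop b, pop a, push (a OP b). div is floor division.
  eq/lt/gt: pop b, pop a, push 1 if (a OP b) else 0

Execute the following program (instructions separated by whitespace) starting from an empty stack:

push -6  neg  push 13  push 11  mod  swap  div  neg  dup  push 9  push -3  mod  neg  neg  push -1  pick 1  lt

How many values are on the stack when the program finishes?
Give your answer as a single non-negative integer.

After 'push -6': stack = [-6] (depth 1)
After 'neg': stack = [6] (depth 1)
After 'push 13': stack = [6, 13] (depth 2)
After 'push 11': stack = [6, 13, 11] (depth 3)
After 'mod': stack = [6, 2] (depth 2)
After 'swap': stack = [2, 6] (depth 2)
After 'div': stack = [0] (depth 1)
After 'neg': stack = [0] (depth 1)
After 'dup': stack = [0, 0] (depth 2)
After 'push 9': stack = [0, 0, 9] (depth 3)
After 'push -3': stack = [0, 0, 9, -3] (depth 4)
After 'mod': stack = [0, 0, 0] (depth 3)
After 'neg': stack = [0, 0, 0] (depth 3)
After 'neg': stack = [0, 0, 0] (depth 3)
After 'push -1': stack = [0, 0, 0, -1] (depth 4)
After 'pick 1': stack = [0, 0, 0, -1, 0] (depth 5)
After 'lt': stack = [0, 0, 0, 1] (depth 4)

Answer: 4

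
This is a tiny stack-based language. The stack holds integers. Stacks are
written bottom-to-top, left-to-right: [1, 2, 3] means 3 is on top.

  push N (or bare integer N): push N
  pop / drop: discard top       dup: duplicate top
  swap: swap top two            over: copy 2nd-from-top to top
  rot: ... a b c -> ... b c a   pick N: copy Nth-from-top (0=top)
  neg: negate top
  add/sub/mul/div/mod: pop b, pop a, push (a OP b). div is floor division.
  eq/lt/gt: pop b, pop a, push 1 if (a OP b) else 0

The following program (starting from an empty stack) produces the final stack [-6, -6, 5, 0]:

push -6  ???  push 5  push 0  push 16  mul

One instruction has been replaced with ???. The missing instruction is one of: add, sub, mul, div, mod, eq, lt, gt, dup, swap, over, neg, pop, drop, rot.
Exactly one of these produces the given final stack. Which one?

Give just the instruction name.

Answer: dup

Derivation:
Stack before ???: [-6]
Stack after ???:  [-6, -6]
The instruction that transforms [-6] -> [-6, -6] is: dup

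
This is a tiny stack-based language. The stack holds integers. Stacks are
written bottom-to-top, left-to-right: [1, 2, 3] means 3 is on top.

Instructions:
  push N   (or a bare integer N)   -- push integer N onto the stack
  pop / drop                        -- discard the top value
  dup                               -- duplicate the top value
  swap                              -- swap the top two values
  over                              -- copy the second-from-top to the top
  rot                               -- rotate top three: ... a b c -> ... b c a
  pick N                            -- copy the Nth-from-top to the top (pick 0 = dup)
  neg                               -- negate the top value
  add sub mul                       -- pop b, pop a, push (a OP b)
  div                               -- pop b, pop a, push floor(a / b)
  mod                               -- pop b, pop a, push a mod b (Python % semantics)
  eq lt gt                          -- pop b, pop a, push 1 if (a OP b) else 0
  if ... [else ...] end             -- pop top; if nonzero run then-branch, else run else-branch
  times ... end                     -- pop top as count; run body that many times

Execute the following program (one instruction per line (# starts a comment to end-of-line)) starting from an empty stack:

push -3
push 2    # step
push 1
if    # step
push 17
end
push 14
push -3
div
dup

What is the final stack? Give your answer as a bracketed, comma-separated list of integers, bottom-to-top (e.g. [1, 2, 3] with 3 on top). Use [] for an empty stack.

After 'push -3': [-3]
After 'push 2': [-3, 2]
After 'push 1': [-3, 2, 1]
After 'if': [-3, 2]
After 'push 17': [-3, 2, 17]
After 'push 14': [-3, 2, 17, 14]
After 'push -3': [-3, 2, 17, 14, -3]
After 'div': [-3, 2, 17, -5]
After 'dup': [-3, 2, 17, -5, -5]

Answer: [-3, 2, 17, -5, -5]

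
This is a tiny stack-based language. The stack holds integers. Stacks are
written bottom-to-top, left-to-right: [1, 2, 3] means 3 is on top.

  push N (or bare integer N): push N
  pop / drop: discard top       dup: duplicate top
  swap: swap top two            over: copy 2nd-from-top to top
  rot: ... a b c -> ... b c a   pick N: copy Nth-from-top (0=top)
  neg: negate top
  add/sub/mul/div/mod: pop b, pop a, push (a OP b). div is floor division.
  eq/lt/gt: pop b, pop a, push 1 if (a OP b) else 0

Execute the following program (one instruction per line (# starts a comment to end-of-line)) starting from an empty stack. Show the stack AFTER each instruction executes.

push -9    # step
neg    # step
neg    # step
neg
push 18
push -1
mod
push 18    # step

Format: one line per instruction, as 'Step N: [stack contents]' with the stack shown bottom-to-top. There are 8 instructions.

Step 1: [-9]
Step 2: [9]
Step 3: [-9]
Step 4: [9]
Step 5: [9, 18]
Step 6: [9, 18, -1]
Step 7: [9, 0]
Step 8: [9, 0, 18]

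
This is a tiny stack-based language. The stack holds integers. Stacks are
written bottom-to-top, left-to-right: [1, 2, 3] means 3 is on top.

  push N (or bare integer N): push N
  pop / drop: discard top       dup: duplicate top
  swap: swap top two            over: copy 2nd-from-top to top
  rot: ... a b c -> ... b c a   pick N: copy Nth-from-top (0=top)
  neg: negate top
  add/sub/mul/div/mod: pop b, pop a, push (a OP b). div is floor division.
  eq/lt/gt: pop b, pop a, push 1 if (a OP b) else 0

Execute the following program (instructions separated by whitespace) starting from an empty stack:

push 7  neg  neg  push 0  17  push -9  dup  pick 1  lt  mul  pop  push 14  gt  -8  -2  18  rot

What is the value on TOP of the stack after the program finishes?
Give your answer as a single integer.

After 'push 7': [7]
After 'neg': [-7]
After 'neg': [7]
After 'push 0': [7, 0]
After 'push 17': [7, 0, 17]
After 'push -9': [7, 0, 17, -9]
After 'dup': [7, 0, 17, -9, -9]
After 'pick 1': [7, 0, 17, -9, -9, -9]
After 'lt': [7, 0, 17, -9, 0]
After 'mul': [7, 0, 17, 0]
After 'pop': [7, 0, 17]
After 'push 14': [7, 0, 17, 14]
After 'gt': [7, 0, 1]
After 'push -8': [7, 0, 1, -8]
After 'push -2': [7, 0, 1, -8, -2]
After 'push 18': [7, 0, 1, -8, -2, 18]
After 'rot': [7, 0, 1, -2, 18, -8]

Answer: -8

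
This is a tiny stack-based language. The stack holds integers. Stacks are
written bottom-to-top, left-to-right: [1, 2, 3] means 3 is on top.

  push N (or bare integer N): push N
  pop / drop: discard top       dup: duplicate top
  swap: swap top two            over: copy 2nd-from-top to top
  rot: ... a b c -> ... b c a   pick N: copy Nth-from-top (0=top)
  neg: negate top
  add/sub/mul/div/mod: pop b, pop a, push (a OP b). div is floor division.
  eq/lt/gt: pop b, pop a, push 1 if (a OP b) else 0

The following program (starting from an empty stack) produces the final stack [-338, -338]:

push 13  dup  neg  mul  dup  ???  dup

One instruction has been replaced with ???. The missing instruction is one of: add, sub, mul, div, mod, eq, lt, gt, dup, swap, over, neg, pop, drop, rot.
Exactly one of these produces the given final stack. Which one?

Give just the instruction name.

Stack before ???: [-169, -169]
Stack after ???:  [-338]
The instruction that transforms [-169, -169] -> [-338] is: add

Answer: add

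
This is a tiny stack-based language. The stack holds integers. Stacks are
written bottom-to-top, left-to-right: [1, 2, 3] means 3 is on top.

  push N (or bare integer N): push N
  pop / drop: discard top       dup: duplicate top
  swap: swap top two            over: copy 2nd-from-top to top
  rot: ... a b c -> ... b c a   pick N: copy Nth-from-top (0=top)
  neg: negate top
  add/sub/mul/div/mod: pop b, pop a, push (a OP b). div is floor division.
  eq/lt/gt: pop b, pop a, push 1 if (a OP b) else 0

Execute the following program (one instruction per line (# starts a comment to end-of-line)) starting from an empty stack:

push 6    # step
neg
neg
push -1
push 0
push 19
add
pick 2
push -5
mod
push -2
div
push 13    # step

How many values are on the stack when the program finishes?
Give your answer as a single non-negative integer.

After 'push 6': stack = [6] (depth 1)
After 'neg': stack = [-6] (depth 1)
After 'neg': stack = [6] (depth 1)
After 'push -1': stack = [6, -1] (depth 2)
After 'push 0': stack = [6, -1, 0] (depth 3)
After 'push 19': stack = [6, -1, 0, 19] (depth 4)
After 'add': stack = [6, -1, 19] (depth 3)
After 'pick 2': stack = [6, -1, 19, 6] (depth 4)
After 'push -5': stack = [6, -1, 19, 6, -5] (depth 5)
After 'mod': stack = [6, -1, 19, -4] (depth 4)
After 'push -2': stack = [6, -1, 19, -4, -2] (depth 5)
After 'div': stack = [6, -1, 19, 2] (depth 4)
After 'push 13': stack = [6, -1, 19, 2, 13] (depth 5)

Answer: 5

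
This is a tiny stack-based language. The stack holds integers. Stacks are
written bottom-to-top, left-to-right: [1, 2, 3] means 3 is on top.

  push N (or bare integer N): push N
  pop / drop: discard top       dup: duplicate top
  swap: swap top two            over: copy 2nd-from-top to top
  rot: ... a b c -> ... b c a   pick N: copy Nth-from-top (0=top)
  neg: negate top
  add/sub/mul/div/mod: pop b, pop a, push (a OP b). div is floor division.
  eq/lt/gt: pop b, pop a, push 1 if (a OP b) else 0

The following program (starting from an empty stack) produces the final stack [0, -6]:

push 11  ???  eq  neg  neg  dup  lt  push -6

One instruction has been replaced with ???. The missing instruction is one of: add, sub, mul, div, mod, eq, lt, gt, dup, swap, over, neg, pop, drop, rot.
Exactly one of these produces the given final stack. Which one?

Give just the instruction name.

Stack before ???: [11]
Stack after ???:  [11, 11]
The instruction that transforms [11] -> [11, 11] is: dup

Answer: dup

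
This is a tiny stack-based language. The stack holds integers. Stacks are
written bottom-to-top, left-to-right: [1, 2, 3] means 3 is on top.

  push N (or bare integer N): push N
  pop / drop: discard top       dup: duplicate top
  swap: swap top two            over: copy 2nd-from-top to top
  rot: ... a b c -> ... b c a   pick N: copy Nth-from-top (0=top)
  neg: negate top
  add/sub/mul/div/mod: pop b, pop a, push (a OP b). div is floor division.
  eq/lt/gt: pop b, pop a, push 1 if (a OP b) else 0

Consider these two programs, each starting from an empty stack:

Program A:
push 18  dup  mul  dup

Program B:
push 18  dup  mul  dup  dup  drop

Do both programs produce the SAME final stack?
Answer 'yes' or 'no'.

Answer: yes

Derivation:
Program A trace:
  After 'push 18': [18]
  After 'dup': [18, 18]
  After 'mul': [324]
  After 'dup': [324, 324]
Program A final stack: [324, 324]

Program B trace:
  After 'push 18': [18]
  After 'dup': [18, 18]
  After 'mul': [324]
  After 'dup': [324, 324]
  After 'dup': [324, 324, 324]
  After 'drop': [324, 324]
Program B final stack: [324, 324]
Same: yes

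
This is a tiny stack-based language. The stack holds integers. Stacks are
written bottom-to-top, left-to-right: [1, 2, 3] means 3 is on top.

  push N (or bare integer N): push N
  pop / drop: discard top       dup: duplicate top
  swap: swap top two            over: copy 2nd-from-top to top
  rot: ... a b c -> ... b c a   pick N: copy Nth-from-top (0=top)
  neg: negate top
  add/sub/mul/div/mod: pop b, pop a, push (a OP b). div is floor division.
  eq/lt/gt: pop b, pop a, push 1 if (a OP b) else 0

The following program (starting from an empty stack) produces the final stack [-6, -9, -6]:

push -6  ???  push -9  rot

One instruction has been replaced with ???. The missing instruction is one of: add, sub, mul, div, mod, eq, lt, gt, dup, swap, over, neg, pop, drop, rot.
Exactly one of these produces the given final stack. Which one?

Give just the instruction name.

Answer: dup

Derivation:
Stack before ???: [-6]
Stack after ???:  [-6, -6]
The instruction that transforms [-6] -> [-6, -6] is: dup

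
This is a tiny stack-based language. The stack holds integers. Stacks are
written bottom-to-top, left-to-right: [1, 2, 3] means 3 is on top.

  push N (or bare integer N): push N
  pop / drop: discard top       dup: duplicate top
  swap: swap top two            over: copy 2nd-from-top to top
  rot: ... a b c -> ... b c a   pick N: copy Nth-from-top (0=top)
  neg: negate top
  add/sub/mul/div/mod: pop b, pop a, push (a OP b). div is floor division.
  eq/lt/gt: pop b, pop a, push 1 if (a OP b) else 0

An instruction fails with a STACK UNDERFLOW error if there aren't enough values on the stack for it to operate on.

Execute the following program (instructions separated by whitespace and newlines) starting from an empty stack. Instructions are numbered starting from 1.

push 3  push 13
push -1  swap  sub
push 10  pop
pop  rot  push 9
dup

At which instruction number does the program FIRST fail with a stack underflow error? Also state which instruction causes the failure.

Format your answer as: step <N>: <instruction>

Step 1 ('push 3'): stack = [3], depth = 1
Step 2 ('push 13'): stack = [3, 13], depth = 2
Step 3 ('push -1'): stack = [3, 13, -1], depth = 3
Step 4 ('swap'): stack = [3, -1, 13], depth = 3
Step 5 ('sub'): stack = [3, -14], depth = 2
Step 6 ('push 10'): stack = [3, -14, 10], depth = 3
Step 7 ('pop'): stack = [3, -14], depth = 2
Step 8 ('pop'): stack = [3], depth = 1
Step 9 ('rot'): needs 3 value(s) but depth is 1 — STACK UNDERFLOW

Answer: step 9: rot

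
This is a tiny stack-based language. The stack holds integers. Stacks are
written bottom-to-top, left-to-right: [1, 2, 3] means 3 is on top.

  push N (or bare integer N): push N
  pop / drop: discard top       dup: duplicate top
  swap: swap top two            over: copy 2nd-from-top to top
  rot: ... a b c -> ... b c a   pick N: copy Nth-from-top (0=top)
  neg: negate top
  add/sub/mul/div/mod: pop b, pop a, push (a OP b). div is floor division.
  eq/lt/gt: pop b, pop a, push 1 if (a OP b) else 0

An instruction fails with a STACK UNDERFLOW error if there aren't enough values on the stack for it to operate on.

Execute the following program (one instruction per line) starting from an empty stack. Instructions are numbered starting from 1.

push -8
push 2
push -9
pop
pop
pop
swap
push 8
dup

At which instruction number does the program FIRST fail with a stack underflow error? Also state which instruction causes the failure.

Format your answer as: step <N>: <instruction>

Step 1 ('push -8'): stack = [-8], depth = 1
Step 2 ('push 2'): stack = [-8, 2], depth = 2
Step 3 ('push -9'): stack = [-8, 2, -9], depth = 3
Step 4 ('pop'): stack = [-8, 2], depth = 2
Step 5 ('pop'): stack = [-8], depth = 1
Step 6 ('pop'): stack = [], depth = 0
Step 7 ('swap'): needs 2 value(s) but depth is 0 — STACK UNDERFLOW

Answer: step 7: swap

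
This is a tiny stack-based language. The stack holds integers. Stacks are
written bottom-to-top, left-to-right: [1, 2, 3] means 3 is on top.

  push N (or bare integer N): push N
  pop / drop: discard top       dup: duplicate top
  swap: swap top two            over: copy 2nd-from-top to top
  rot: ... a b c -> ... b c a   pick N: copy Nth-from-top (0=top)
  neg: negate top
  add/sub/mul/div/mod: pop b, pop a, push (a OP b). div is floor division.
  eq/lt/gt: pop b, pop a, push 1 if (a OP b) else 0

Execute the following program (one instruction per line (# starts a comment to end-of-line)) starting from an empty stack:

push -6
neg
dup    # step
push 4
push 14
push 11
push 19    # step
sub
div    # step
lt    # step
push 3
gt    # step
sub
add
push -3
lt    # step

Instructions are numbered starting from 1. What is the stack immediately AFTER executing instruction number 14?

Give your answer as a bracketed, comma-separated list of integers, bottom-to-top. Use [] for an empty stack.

Answer: [12]

Derivation:
Step 1 ('push -6'): [-6]
Step 2 ('neg'): [6]
Step 3 ('dup'): [6, 6]
Step 4 ('push 4'): [6, 6, 4]
Step 5 ('push 14'): [6, 6, 4, 14]
Step 6 ('push 11'): [6, 6, 4, 14, 11]
Step 7 ('push 19'): [6, 6, 4, 14, 11, 19]
Step 8 ('sub'): [6, 6, 4, 14, -8]
Step 9 ('div'): [6, 6, 4, -2]
Step 10 ('lt'): [6, 6, 0]
Step 11 ('push 3'): [6, 6, 0, 3]
Step 12 ('gt'): [6, 6, 0]
Step 13 ('sub'): [6, 6]
Step 14 ('add'): [12]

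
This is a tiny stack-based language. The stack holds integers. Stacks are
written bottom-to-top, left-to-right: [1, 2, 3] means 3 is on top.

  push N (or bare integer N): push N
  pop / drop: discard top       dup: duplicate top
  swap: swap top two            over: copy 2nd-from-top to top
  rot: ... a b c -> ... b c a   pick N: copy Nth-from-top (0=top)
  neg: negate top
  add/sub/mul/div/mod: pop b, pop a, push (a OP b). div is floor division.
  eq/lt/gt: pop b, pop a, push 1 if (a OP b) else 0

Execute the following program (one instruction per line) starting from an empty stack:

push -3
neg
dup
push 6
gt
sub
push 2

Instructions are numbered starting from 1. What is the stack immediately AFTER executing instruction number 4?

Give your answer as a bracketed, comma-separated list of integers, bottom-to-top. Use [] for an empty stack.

Step 1 ('push -3'): [-3]
Step 2 ('neg'): [3]
Step 3 ('dup'): [3, 3]
Step 4 ('push 6'): [3, 3, 6]

Answer: [3, 3, 6]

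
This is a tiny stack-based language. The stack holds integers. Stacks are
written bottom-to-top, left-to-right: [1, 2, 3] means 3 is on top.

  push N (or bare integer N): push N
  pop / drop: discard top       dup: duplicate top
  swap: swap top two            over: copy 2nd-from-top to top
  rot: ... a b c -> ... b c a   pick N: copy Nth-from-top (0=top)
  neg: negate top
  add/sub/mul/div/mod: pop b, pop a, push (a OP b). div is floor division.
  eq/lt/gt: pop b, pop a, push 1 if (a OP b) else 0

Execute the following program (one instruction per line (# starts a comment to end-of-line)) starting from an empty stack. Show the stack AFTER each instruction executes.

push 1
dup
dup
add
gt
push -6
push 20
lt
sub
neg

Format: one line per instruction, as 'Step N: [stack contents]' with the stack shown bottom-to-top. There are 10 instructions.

Step 1: [1]
Step 2: [1, 1]
Step 3: [1, 1, 1]
Step 4: [1, 2]
Step 5: [0]
Step 6: [0, -6]
Step 7: [0, -6, 20]
Step 8: [0, 1]
Step 9: [-1]
Step 10: [1]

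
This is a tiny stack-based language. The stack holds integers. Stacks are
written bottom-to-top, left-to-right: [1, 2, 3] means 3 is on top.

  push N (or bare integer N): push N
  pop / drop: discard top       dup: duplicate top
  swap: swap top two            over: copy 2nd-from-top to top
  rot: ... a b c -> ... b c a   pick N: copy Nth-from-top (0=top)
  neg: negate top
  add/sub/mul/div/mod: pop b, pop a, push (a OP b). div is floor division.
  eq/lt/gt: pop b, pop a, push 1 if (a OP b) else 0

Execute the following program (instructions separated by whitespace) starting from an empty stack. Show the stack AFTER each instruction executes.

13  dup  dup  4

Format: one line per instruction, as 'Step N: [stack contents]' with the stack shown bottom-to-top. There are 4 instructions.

Step 1: [13]
Step 2: [13, 13]
Step 3: [13, 13, 13]
Step 4: [13, 13, 13, 4]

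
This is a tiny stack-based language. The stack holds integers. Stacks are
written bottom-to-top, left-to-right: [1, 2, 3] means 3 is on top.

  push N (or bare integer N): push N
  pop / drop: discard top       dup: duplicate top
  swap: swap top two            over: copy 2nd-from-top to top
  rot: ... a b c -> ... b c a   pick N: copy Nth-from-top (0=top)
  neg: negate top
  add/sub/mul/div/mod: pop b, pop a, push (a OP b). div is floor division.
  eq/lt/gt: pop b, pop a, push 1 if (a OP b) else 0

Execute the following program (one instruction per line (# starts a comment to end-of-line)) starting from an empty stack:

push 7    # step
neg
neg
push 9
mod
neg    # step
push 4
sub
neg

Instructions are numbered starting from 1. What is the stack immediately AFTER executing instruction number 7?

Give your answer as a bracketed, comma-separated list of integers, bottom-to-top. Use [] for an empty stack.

Answer: [-7, 4]

Derivation:
Step 1 ('push 7'): [7]
Step 2 ('neg'): [-7]
Step 3 ('neg'): [7]
Step 4 ('push 9'): [7, 9]
Step 5 ('mod'): [7]
Step 6 ('neg'): [-7]
Step 7 ('push 4'): [-7, 4]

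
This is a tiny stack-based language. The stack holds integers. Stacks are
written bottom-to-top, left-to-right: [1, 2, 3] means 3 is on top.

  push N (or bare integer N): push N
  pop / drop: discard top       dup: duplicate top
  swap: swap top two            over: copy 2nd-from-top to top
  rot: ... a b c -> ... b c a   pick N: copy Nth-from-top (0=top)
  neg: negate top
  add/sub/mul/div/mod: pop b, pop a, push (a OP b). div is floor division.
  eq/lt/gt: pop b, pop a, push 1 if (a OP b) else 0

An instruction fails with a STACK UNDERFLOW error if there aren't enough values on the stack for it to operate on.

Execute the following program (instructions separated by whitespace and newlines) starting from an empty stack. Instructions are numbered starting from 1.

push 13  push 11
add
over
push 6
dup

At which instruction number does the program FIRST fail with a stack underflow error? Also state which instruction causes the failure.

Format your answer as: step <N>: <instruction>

Step 1 ('push 13'): stack = [13], depth = 1
Step 2 ('push 11'): stack = [13, 11], depth = 2
Step 3 ('add'): stack = [24], depth = 1
Step 4 ('over'): needs 2 value(s) but depth is 1 — STACK UNDERFLOW

Answer: step 4: over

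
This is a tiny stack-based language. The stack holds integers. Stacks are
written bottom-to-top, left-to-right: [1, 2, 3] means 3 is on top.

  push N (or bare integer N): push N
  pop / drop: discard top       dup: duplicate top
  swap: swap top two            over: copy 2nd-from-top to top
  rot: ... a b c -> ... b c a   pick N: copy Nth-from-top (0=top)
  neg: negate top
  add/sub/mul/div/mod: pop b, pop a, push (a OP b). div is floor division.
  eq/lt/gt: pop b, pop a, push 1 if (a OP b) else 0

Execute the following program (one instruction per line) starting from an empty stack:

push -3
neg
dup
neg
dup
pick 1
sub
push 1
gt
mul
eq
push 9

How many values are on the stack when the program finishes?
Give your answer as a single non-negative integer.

After 'push -3': stack = [-3] (depth 1)
After 'neg': stack = [3] (depth 1)
After 'dup': stack = [3, 3] (depth 2)
After 'neg': stack = [3, -3] (depth 2)
After 'dup': stack = [3, -3, -3] (depth 3)
After 'pick 1': stack = [3, -3, -3, -3] (depth 4)
After 'sub': stack = [3, -3, 0] (depth 3)
After 'push 1': stack = [3, -3, 0, 1] (depth 4)
After 'gt': stack = [3, -3, 0] (depth 3)
After 'mul': stack = [3, 0] (depth 2)
After 'eq': stack = [0] (depth 1)
After 'push 9': stack = [0, 9] (depth 2)

Answer: 2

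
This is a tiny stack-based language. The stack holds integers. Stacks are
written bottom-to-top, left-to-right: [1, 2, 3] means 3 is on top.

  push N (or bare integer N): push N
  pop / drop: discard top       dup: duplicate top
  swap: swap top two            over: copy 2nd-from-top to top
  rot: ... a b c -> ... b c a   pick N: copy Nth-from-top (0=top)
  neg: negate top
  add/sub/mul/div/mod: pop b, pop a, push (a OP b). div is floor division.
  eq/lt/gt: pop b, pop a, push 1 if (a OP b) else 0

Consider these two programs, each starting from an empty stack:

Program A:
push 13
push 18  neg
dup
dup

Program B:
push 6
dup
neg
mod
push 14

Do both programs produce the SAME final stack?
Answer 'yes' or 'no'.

Program A trace:
  After 'push 13': [13]
  After 'push 18': [13, 18]
  After 'neg': [13, -18]
  After 'dup': [13, -18, -18]
  After 'dup': [13, -18, -18, -18]
Program A final stack: [13, -18, -18, -18]

Program B trace:
  After 'push 6': [6]
  After 'dup': [6, 6]
  After 'neg': [6, -6]
  After 'mod': [0]
  After 'push 14': [0, 14]
Program B final stack: [0, 14]
Same: no

Answer: no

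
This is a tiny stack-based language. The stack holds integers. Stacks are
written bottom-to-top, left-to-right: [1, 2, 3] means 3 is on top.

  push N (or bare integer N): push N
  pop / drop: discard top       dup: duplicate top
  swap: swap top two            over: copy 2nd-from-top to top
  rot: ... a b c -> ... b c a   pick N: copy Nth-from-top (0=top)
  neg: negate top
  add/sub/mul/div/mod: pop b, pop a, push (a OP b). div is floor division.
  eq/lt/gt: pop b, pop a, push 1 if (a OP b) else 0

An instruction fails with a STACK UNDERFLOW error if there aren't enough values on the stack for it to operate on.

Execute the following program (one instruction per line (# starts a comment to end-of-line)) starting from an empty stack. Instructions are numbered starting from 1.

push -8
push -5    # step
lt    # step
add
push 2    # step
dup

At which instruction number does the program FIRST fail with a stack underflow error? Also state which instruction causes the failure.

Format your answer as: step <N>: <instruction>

Answer: step 4: add

Derivation:
Step 1 ('push -8'): stack = [-8], depth = 1
Step 2 ('push -5'): stack = [-8, -5], depth = 2
Step 3 ('lt'): stack = [1], depth = 1
Step 4 ('add'): needs 2 value(s) but depth is 1 — STACK UNDERFLOW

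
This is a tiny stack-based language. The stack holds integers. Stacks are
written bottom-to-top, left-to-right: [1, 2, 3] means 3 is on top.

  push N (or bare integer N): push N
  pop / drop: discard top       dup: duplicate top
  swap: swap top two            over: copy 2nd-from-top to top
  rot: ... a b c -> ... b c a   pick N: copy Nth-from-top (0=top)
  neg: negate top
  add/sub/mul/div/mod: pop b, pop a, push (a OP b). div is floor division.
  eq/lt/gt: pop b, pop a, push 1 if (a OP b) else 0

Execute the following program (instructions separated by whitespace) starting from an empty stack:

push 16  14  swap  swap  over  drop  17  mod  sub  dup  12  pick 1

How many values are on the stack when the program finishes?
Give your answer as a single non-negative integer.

Answer: 4

Derivation:
After 'push 16': stack = [16] (depth 1)
After 'push 14': stack = [16, 14] (depth 2)
After 'swap': stack = [14, 16] (depth 2)
After 'swap': stack = [16, 14] (depth 2)
After 'over': stack = [16, 14, 16] (depth 3)
After 'drop': stack = [16, 14] (depth 2)
After 'push 17': stack = [16, 14, 17] (depth 3)
After 'mod': stack = [16, 14] (depth 2)
After 'sub': stack = [2] (depth 1)
After 'dup': stack = [2, 2] (depth 2)
After 'push 12': stack = [2, 2, 12] (depth 3)
After 'pick 1': stack = [2, 2, 12, 2] (depth 4)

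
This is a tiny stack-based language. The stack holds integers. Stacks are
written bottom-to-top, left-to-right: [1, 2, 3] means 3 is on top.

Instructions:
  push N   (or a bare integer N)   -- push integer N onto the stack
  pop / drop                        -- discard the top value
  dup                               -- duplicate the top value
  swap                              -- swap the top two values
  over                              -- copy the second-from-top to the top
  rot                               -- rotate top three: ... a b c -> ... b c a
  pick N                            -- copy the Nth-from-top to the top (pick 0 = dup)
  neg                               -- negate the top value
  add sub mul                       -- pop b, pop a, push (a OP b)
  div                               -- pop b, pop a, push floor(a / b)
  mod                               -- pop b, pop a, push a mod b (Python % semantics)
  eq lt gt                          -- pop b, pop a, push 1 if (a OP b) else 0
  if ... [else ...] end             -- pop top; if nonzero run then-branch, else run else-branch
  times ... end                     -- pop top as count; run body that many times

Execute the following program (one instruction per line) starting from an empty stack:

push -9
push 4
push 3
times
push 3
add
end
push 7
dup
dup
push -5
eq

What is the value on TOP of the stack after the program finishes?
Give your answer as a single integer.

Answer: 0

Derivation:
After 'push -9': [-9]
After 'push 4': [-9, 4]
After 'push 3': [-9, 4, 3]
After 'times': [-9, 4]
After 'push 3': [-9, 4, 3]
After 'add': [-9, 7]
After 'push 3': [-9, 7, 3]
After 'add': [-9, 10]
After 'push 3': [-9, 10, 3]
After 'add': [-9, 13]
After 'push 7': [-9, 13, 7]
After 'dup': [-9, 13, 7, 7]
After 'dup': [-9, 13, 7, 7, 7]
After 'push -5': [-9, 13, 7, 7, 7, -5]
After 'eq': [-9, 13, 7, 7, 0]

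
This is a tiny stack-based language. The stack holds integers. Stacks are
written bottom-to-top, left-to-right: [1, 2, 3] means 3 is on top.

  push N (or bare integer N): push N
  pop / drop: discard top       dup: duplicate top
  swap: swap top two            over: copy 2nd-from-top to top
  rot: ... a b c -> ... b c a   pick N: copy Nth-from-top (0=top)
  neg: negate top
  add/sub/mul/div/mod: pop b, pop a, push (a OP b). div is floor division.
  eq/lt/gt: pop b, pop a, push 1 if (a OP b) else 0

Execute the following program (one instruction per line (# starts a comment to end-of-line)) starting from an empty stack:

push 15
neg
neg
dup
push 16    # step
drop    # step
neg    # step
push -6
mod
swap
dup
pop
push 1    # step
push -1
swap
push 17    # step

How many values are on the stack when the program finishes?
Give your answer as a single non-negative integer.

After 'push 15': stack = [15] (depth 1)
After 'neg': stack = [-15] (depth 1)
After 'neg': stack = [15] (depth 1)
After 'dup': stack = [15, 15] (depth 2)
After 'push 16': stack = [15, 15, 16] (depth 3)
After 'drop': stack = [15, 15] (depth 2)
After 'neg': stack = [15, -15] (depth 2)
After 'push -6': stack = [15, -15, -6] (depth 3)
After 'mod': stack = [15, -3] (depth 2)
After 'swap': stack = [-3, 15] (depth 2)
After 'dup': stack = [-3, 15, 15] (depth 3)
After 'pop': stack = [-3, 15] (depth 2)
After 'push 1': stack = [-3, 15, 1] (depth 3)
After 'push -1': stack = [-3, 15, 1, -1] (depth 4)
After 'swap': stack = [-3, 15, -1, 1] (depth 4)
After 'push 17': stack = [-3, 15, -1, 1, 17] (depth 5)

Answer: 5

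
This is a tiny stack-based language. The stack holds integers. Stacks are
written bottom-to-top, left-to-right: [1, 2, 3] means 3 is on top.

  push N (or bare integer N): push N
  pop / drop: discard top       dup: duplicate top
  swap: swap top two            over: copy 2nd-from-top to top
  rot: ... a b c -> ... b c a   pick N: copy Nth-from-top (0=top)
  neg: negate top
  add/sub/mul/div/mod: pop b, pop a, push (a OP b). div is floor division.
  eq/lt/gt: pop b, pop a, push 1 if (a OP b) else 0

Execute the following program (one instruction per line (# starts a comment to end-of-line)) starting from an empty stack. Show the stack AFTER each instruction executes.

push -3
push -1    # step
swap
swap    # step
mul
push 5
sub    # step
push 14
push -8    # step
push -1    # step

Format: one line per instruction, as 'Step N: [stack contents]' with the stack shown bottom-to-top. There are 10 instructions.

Step 1: [-3]
Step 2: [-3, -1]
Step 3: [-1, -3]
Step 4: [-3, -1]
Step 5: [3]
Step 6: [3, 5]
Step 7: [-2]
Step 8: [-2, 14]
Step 9: [-2, 14, -8]
Step 10: [-2, 14, -8, -1]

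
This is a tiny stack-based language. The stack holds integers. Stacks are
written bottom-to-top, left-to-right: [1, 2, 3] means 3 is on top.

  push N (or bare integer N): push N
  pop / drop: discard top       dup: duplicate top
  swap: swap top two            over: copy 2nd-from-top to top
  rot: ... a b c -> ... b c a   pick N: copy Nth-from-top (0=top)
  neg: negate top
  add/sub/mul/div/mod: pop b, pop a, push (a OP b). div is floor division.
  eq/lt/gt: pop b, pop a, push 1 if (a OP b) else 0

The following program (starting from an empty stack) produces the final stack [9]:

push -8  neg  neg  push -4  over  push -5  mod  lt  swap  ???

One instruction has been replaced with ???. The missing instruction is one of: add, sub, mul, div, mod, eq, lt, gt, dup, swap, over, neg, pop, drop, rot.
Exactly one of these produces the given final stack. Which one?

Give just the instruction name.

Stack before ???: [1, -8]
Stack after ???:  [9]
The instruction that transforms [1, -8] -> [9] is: sub

Answer: sub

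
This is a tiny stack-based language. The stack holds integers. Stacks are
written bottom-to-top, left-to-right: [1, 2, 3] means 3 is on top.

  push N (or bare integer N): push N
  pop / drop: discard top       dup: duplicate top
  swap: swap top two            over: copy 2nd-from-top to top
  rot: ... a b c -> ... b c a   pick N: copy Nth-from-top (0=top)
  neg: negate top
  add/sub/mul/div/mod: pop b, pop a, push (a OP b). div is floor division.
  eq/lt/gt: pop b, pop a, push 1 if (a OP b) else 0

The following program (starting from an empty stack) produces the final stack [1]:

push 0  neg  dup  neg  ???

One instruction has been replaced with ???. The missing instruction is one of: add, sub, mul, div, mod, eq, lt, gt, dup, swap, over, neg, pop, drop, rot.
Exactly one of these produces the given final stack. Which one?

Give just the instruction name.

Stack before ???: [0, 0]
Stack after ???:  [1]
The instruction that transforms [0, 0] -> [1] is: eq

Answer: eq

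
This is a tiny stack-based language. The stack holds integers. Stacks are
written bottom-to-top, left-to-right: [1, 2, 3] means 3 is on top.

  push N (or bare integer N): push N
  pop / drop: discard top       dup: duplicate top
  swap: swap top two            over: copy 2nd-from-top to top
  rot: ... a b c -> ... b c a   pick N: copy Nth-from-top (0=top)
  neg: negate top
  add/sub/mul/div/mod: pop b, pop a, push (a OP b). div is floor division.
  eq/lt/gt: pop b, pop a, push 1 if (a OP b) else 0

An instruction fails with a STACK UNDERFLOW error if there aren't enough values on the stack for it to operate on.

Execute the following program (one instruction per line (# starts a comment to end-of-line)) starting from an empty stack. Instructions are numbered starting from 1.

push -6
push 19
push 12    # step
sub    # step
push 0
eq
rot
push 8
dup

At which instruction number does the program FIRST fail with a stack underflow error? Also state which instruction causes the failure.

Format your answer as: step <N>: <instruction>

Answer: step 7: rot

Derivation:
Step 1 ('push -6'): stack = [-6], depth = 1
Step 2 ('push 19'): stack = [-6, 19], depth = 2
Step 3 ('push 12'): stack = [-6, 19, 12], depth = 3
Step 4 ('sub'): stack = [-6, 7], depth = 2
Step 5 ('push 0'): stack = [-6, 7, 0], depth = 3
Step 6 ('eq'): stack = [-6, 0], depth = 2
Step 7 ('rot'): needs 3 value(s) but depth is 2 — STACK UNDERFLOW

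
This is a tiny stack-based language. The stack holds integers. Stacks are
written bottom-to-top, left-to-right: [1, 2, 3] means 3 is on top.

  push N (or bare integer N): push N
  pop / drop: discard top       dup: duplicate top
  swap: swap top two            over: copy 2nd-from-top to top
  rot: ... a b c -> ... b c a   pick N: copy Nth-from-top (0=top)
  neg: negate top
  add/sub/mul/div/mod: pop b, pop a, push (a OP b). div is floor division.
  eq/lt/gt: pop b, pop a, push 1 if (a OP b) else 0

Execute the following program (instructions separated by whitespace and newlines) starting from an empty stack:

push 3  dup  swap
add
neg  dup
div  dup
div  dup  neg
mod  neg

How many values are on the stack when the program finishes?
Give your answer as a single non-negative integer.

After 'push 3': stack = [3] (depth 1)
After 'dup': stack = [3, 3] (depth 2)
After 'swap': stack = [3, 3] (depth 2)
After 'add': stack = [6] (depth 1)
After 'neg': stack = [-6] (depth 1)
After 'dup': stack = [-6, -6] (depth 2)
After 'div': stack = [1] (depth 1)
After 'dup': stack = [1, 1] (depth 2)
After 'div': stack = [1] (depth 1)
After 'dup': stack = [1, 1] (depth 2)
After 'neg': stack = [1, -1] (depth 2)
After 'mod': stack = [0] (depth 1)
After 'neg': stack = [0] (depth 1)

Answer: 1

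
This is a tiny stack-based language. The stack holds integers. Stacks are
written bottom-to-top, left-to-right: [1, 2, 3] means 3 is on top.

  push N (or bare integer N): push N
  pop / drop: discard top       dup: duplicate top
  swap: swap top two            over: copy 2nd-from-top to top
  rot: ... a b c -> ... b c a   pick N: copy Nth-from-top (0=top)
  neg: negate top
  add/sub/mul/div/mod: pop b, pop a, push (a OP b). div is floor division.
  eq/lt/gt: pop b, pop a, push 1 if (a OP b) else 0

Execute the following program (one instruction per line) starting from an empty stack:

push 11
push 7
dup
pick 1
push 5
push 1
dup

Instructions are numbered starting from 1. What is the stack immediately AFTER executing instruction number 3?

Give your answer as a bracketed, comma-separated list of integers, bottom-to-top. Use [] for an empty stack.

Step 1 ('push 11'): [11]
Step 2 ('push 7'): [11, 7]
Step 3 ('dup'): [11, 7, 7]

Answer: [11, 7, 7]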